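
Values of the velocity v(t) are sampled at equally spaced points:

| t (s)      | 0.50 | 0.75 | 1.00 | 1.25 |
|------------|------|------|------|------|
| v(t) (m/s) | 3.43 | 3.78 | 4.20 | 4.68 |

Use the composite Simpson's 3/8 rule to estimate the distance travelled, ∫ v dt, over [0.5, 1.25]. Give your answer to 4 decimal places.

3.0047

h = 0.25, n = 3.
(3h/8)·[y₀ + 3y₁ + 3y₂ + y₃] = 0.09375·(32.05) = 3.0047.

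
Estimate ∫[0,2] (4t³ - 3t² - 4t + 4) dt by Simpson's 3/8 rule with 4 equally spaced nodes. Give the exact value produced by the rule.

8

h = (2 − 0)/3 = 0.666667.
Nodes t₀,…,t₃ = 0, 0.666667, 1.333333, 2.
f(t) = 4t³ - 3t² - 4t + 4: f₀=4, f₁=1.185185, f₂=2.814815, f₃=16.
(3h/8)·[f₀ + 3f₁ + 3f₂ + f₃] = 0.25·(32) = 8.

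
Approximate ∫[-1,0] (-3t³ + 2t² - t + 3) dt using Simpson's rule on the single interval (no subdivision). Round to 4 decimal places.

4.9167

S = (b−a)/6 · [f(-1) + 4f(-0.5) + f(0)] = 0.166667·[9 + 4·4.375 + 3] = 4.9167.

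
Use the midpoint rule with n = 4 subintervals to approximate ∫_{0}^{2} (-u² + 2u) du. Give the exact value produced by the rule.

h = (2 − 0)/4 = 0.5.
Midpoints m₁,…,m₄ = 0.25, 0.75, 1.25, 1.75.
f(m₁)=0.4375, f(m₂)=0.9375, f(m₃)=0.9375, f(m₄)=0.4375.
h·[f(m₁) + f(m₂) + f(m₃) + f(m₄)] = 0.5·(2.75) = 1.375.

1.375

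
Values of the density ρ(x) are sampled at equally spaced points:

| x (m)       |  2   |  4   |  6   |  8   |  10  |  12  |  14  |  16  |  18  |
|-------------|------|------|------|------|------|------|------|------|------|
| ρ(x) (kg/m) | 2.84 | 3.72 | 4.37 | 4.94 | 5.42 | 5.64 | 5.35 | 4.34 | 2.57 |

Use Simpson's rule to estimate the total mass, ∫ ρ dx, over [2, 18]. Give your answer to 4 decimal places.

73.5000

h = 2, n = 8.
(h/3)·[y₀ + 4y₁ + 2y₂ + 4y₃ + 2y₄ + 4y₅ + 2y₆ + 4y₇ + y₈] = 0.666667·(110.25) = 73.5000.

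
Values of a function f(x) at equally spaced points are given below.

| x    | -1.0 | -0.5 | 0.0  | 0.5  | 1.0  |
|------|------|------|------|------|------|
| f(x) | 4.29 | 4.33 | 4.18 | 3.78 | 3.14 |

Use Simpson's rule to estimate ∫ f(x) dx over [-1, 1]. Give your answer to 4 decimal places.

8.0383

h = 0.5, n = 4.
(h/3)·[y₀ + 4y₁ + 2y₂ + 4y₃ + y₄] = 0.166667·(48.23) = 8.0383.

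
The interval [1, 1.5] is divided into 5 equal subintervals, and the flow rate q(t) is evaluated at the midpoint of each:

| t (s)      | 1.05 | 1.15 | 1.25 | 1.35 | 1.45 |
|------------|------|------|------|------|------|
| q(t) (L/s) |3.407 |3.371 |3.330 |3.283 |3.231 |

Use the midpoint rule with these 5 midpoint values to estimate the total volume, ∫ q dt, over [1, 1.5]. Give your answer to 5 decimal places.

1.66220

h = 0.1, n = 5.
h·[y(m₁) + y(m₂) + y(m₃) + y(m₄) + y(m₅)] = 0.1·(16.622) = 1.66220.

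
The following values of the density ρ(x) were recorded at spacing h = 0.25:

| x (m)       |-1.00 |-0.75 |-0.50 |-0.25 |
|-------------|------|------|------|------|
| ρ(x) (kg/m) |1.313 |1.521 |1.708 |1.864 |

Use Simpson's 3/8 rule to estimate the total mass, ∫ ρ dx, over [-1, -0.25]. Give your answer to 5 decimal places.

1.20600

h = 0.25, n = 3.
(3h/8)·[y₀ + 3y₁ + 3y₂ + y₃] = 0.09375·(12.864) = 1.20600.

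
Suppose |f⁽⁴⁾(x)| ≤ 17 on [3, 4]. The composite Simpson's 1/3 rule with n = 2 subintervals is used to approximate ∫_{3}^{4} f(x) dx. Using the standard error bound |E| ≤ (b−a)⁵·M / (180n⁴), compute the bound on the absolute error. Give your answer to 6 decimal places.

|E| ≤ (1)⁵·17 / (180·2⁴) = 17/2880 = 0.005903.

0.005903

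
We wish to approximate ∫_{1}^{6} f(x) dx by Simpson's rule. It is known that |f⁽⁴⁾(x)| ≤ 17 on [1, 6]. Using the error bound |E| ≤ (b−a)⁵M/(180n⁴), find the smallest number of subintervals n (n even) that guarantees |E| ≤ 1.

Need 53125/(180n⁴) ≤ 1.
n⁴ ≥ 53125/(180·1) = 295.139 ⇒ n ≥ 4.1448, so the smallest even n is 6. (n must be even for Simpson's rule.)

6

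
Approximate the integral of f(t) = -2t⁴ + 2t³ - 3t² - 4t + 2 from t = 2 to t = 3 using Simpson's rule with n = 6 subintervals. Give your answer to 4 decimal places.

h = (3 − 2)/6 = 0.166667.
Nodes t₀,…,t₆ = 2, 2.166667, 2.333333, 2.5, 2.666667, 2.833333, 3.
f(t) = -2t⁴ + 2t³ - 3t² - 4t + 2: f₀=-34, f₁=-44.483025, f₂=-57.543210, f₃=-73.625, f₄=-93.209877, f₅=-116.816358, f₆=-145.
(h/3)·[f₀ + 4f₁ + 2f₂ + 4f₃ + 2f₄ + 4f₅ + f₆] = 0.055556·(-1420.203704) = -78.9002.

-78.9002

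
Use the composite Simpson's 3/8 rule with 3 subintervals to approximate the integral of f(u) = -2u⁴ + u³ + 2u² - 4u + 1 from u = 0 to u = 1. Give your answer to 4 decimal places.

-0.4907

h = (1 − 0)/3 = 0.333333.
Nodes u₀,…,u₃ = 0, 0.333333, 0.666667, 1.
f(u) = -2u⁴ + u³ + 2u² - 4u + 1: f₀=1, f₁=-0.098765, f₂=-0.876543, f₃=-2.
(3h/8)·[f₀ + 3f₁ + 3f₂ + f₃] = 0.125·(-3.925926) = -0.4907.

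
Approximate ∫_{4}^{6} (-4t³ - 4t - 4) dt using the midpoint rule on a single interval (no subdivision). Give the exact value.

M = (b−a)·f(5) = 2·(-524) = -1048.

-1048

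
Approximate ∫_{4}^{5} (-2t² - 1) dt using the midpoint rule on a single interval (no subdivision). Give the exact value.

M = (b−a)·f(4.5) = 1·(-41.5) = -41.5.

-41.5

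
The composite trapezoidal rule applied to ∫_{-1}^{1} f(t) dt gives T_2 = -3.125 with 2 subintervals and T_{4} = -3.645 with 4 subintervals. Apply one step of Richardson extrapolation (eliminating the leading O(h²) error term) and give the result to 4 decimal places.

-3.8183

R = (4·T_{4} − T_2) / 3 = (4·(-3.645) − (-3.125))/3 = (-11.455)/3 = -3.8183.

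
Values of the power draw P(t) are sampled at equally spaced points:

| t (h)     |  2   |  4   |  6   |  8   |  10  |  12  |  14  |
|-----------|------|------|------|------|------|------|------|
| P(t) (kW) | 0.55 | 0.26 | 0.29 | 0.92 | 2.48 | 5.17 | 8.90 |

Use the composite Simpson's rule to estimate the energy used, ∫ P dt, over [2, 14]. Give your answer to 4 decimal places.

26.9267

h = 2, n = 6.
(h/3)·[y₀ + 4y₁ + 2y₂ + 4y₃ + 2y₄ + 4y₅ + y₆] = 0.666667·(40.39) = 26.9267.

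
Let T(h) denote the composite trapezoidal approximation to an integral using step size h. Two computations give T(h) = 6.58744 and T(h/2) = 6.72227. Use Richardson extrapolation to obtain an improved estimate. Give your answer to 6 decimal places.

6.767213

R = (4·T(h/2) − T(h)) / 3 = (4·6.72227 − 6.58744)/3 = (20.30164)/3 = 6.767213.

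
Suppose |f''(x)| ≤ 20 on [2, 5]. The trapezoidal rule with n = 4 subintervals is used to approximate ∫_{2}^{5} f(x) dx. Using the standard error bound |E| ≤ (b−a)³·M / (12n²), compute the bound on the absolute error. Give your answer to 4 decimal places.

|E| ≤ (3)³·20 / (12·4²) = 540/192 = 2.8125.

2.8125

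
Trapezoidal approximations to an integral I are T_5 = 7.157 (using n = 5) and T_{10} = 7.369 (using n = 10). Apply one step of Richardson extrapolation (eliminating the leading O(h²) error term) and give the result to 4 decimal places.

R = (4·T_{10} − T_5) / 3 = (4·7.369 − 7.157)/3 = (22.319)/3 = 7.4397.

7.4397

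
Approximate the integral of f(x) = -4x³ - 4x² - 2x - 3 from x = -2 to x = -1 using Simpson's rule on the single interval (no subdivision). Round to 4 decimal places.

5.6667

S = (b−a)/6 · [f(-2) + 4f(-1.5) + f(-1)] = 0.166667·[17 + 4·4.5 + (-1)] = 5.6667.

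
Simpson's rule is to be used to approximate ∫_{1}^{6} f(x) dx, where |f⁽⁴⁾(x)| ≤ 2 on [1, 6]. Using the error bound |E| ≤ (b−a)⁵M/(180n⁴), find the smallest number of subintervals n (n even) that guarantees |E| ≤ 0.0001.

Need 6250/(180n⁴) ≤ 0.0001.
n⁴ ≥ 6250/(180·0.0001) = 347222 ⇒ n ≥ 24.2746, so the smallest even n is 26. (n must be even for Simpson's rule.)

26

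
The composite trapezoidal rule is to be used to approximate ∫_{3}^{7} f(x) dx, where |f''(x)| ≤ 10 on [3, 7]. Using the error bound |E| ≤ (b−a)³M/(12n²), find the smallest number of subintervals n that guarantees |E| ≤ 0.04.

Need 640/(12n²) ≤ 0.04.
n² ≥ 640/(12·0.04) = 1333.33 ⇒ n ≥ 36.5148, so the smallest n is 37.

37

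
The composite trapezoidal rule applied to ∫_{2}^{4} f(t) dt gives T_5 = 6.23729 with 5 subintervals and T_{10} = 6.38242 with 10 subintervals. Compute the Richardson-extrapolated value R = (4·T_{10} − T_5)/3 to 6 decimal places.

R = (4·T_{10} − T_5) / 3 = (4·6.38242 − 6.23729)/3 = (19.29239)/3 = 6.430797.

6.430797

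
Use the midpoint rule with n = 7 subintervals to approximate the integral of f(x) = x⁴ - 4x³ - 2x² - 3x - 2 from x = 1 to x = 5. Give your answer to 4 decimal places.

-128.4665

h = (5 − 1)/7 = 0.571429.
Midpoints m₁,…,m₇ = 1.285714, 1.857143, 2.428571, 3, 3.571429, 4.142857, 4.714286.
f(m₁)=-14.932112, f(m₂)=-28.194919, f(m₃)=-43.590171, f(m₄)=-56, f(m₅)=-57.747605, f(m₆)=-38.597251, f(m₇)=14.245731.
h·[f(m₁) + f(m₂) + f(m₃) + f(m₄) + f(m₅) + f(m₆) + f(m₇)] = 0.571429·(-224.816327) = -128.4665.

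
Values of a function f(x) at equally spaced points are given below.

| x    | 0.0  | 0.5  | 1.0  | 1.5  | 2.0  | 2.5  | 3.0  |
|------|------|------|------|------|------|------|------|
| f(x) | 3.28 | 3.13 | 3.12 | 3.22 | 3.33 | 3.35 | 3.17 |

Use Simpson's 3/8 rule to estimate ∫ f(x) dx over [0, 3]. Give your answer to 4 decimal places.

9.6900

h = 0.5, n = 6.
(3h/8)·[y₀ + 3y₁ + 3y₂ + 2y₃ + 3y₄ + 3y₅ + y₆] = 0.1875·(51.68) = 9.6900.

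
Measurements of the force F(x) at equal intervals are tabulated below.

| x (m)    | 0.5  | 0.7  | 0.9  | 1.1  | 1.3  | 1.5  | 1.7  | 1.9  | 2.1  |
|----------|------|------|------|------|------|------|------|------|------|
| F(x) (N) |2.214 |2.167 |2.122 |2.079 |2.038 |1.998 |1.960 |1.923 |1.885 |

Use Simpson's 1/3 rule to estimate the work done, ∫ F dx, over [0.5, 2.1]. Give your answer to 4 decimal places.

3.2671

h = 0.2, n = 8.
(h/3)·[y₀ + 4y₁ + 2y₂ + 4y₃ + 2y₄ + 4y₅ + 2y₆ + 4y₇ + y₈] = 0.066667·(49.007) = 3.2671.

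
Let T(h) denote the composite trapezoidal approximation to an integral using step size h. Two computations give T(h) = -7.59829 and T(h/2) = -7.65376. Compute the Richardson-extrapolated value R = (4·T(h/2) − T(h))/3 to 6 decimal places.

-7.672250

R = (4·T(h/2) − T(h)) / 3 = (4·(-7.65376) − (-7.59829))/3 = (-23.01675)/3 = -7.672250.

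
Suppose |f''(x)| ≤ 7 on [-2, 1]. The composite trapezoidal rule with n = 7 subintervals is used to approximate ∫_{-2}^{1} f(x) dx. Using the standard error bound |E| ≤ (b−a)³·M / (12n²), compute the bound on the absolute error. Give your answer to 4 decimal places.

|E| ≤ (3)³·7 / (12·7²) = 189/588 = 0.3214.

0.3214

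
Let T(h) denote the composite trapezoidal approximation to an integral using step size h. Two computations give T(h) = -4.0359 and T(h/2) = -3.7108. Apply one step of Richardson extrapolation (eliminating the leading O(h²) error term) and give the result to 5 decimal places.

-3.60243

R = (4·T(h/2) − T(h)) / 3 = (4·(-3.7108) − (-4.0359))/3 = (-10.8073)/3 = -3.60243.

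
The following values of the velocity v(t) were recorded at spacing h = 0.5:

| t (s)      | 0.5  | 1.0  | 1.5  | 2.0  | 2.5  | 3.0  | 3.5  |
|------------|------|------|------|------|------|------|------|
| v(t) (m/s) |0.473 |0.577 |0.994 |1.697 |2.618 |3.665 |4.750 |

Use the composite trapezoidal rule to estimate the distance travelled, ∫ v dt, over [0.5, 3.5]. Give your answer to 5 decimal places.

6.08125

h = 0.5, n = 6.
(h/2)·[y₀ + 2y₁ + 2y₂ + 2y₃ + 2y₄ + 2y₅ + y₆] = 0.25·(24.325) = 6.08125.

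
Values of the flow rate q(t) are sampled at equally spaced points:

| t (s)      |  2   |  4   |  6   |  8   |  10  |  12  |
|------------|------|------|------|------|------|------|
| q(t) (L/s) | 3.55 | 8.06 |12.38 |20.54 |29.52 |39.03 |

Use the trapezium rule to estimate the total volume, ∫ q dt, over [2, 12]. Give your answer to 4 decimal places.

h = 2, n = 5.
(h/2)·[y₀ + 2y₁ + 2y₂ + 2y₃ + 2y₄ + y₅] = 1·(183.58) = 183.5800.

183.5800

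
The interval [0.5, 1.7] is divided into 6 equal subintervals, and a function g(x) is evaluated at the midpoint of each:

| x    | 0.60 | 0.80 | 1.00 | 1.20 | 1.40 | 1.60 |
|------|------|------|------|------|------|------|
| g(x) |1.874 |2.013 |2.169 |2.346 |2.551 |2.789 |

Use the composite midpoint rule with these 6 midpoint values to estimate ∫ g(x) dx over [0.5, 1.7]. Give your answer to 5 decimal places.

h = 0.2, n = 6.
h·[y(m₁) + y(m₂) + y(m₃) + y(m₄) + y(m₅) + y(m₆)] = 0.2·(13.742) = 2.74840.

2.74840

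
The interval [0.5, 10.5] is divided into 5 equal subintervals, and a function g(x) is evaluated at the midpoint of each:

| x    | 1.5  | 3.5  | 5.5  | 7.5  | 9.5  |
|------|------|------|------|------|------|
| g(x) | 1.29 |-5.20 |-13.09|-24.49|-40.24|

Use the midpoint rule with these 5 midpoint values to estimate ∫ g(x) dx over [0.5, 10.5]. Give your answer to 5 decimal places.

-163.46000

h = 2, n = 5.
h·[y(m₁) + y(m₂) + y(m₃) + y(m₄) + y(m₅)] = 2·(-81.73) = -163.46000.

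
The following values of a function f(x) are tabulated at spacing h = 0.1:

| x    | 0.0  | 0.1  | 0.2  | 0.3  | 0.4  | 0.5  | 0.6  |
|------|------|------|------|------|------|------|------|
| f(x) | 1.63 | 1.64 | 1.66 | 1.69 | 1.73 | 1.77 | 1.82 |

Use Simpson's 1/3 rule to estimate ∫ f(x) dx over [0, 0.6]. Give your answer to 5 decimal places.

1.02100

h = 0.1, n = 6.
(h/3)·[y₀ + 4y₁ + 2y₂ + 4y₃ + 2y₄ + 4y₅ + y₆] = 0.033333·(30.63) = 1.02100.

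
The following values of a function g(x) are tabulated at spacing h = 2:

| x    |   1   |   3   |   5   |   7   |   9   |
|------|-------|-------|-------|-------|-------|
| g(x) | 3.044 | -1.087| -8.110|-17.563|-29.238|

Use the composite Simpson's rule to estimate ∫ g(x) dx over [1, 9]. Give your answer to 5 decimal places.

h = 2, n = 4.
(h/3)·[y₀ + 4y₁ + 2y₂ + 4y₃ + y₄] = 0.666667·(-117.014) = -78.00933.

-78.00933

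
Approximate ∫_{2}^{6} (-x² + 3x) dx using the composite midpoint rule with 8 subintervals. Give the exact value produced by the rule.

h = (6 − 2)/8 = 0.5.
Midpoints m₁,…,m₈ = 2.25, 2.75, 3.25, 3.75, 4.25, 4.75, 5.25, 5.75.
f(m₁)=1.6875, f(m₂)=0.6875, f(m₃)=-0.8125, f(m₄)=-2.8125, f(m₅)=-5.3125, f(m₆)=-8.3125, f(m₇)=-11.8125, f(m₈)=-15.8125.
h·[f(m₁) + f(m₂) + f(m₃) + f(m₄) + f(m₅) + f(m₆) + f(m₇) + f(m₈)] = 0.5·(-42.5) = -21.25.

-21.25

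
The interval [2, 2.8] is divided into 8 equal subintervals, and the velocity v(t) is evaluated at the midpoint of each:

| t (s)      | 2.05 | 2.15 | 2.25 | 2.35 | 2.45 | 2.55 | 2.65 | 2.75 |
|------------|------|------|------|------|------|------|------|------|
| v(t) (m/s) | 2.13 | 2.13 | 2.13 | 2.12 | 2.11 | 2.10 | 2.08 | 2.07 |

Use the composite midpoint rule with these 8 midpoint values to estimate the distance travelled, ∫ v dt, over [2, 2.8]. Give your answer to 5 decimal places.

1.68700

h = 0.1, n = 8.
h·[y(m₁) + y(m₂) + y(m₃) + y(m₄) + y(m₅) + y(m₆) + y(m₇) + y(m₈)] = 0.1·(16.87) = 1.68700.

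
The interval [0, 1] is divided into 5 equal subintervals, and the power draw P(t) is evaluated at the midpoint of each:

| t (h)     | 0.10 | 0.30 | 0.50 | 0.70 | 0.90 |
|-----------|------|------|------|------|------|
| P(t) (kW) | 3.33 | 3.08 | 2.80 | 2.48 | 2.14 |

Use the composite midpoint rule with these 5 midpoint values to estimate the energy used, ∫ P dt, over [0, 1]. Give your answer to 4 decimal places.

2.7660

h = 0.2, n = 5.
h·[y(m₁) + y(m₂) + y(m₃) + y(m₄) + y(m₅)] = 0.2·(13.83) = 2.7660.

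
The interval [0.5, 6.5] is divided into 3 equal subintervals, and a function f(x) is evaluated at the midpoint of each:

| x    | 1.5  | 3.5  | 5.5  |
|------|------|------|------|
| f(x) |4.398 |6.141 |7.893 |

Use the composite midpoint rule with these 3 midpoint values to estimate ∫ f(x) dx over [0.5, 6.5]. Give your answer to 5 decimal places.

h = 2, n = 3.
h·[y(m₁) + y(m₂) + y(m₃)] = 2·(18.432) = 36.86400.

36.86400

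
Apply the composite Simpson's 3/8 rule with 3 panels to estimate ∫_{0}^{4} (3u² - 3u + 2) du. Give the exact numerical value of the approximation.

48

h = (4 − 0)/3 = 1.333333.
Nodes u₀,…,u₃ = 0, 1.333333, 2.666667, 4.
f(u) = 3u² - 3u + 2: f₀=2, f₁=3.333333, f₂=15.333333, f₃=38.
(3h/8)·[f₀ + 3f₁ + 3f₂ + f₃] = 0.5·(96) = 48.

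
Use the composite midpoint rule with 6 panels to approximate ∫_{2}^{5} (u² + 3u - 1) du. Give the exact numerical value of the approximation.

67.4375

h = (5 − 2)/6 = 0.5.
Midpoints m₁,…,m₆ = 2.25, 2.75, 3.25, 3.75, 4.25, 4.75.
f(m₁)=10.8125, f(m₂)=14.8125, f(m₃)=19.3125, f(m₄)=24.3125, f(m₅)=29.8125, f(m₆)=35.8125.
h·[f(m₁) + f(m₂) + f(m₃) + f(m₄) + f(m₅) + f(m₆)] = 0.5·(134.875) = 67.4375.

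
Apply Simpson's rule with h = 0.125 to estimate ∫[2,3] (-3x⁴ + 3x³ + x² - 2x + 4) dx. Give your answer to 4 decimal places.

-72.5168

h = (3 − 2)/8 = 0.125.
Nodes x₀,…,x₈ = 2, 2.125, 2.25, 2.375, 2.5, 2.625, 2.75, 2.875, 3.
f(x) = -3x⁴ + 3x³ + x² - 2x + 4: f₀=-20, f₁=-28.119873046875, f₂=-38.15234375, f₃=-50.369873046875, f₄=-65.0625, f₅=-82.537841796875, f₆=-103.12109375, f₇=-127.155029296875, f₈=-155.
(h/3)·[f₀ + 4f₁ + 2f₂ + 4f₃ + 2f₄ + 4f₅ + 2f₆ + 4f₇ + f₈] = 0.041667·(-1740.40234375) = -72.5168.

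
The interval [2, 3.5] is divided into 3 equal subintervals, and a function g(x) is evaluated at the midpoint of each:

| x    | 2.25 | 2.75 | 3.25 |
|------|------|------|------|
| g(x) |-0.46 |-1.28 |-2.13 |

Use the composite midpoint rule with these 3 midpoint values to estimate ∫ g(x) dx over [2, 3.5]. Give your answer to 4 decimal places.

-1.9350

h = 0.5, n = 3.
h·[y(m₁) + y(m₂) + y(m₃)] = 0.5·(-3.87) = -1.9350.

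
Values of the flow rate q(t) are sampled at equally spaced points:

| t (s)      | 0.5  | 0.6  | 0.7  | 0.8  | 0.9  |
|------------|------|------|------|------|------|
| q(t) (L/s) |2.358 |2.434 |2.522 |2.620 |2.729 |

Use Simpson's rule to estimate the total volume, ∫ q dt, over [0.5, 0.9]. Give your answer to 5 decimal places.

1.01157

h = 0.1, n = 4.
(h/3)·[y₀ + 4y₁ + 2y₂ + 4y₃ + y₄] = 0.033333·(30.347) = 1.01157.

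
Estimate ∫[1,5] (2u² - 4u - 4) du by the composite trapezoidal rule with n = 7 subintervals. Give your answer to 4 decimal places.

h = (5 − 1)/7 = 0.571429.
Nodes u₀,…,u₇ = 1, 1.571429, 2.142857, 2.714286, 3.285714, 3.857143, 4.428571, 5.
f(u) = 2u² - 4u - 4: f₀=-6, f₁=-5.346939, f₂=-3.387755, f₃=-0.122449, f₄=4.448980, f₅=10.326531, f₆=17.510204, f₇=26.
(h/2)·[f₀ + 2f₁ + 2f₂ + 2f₃ + 2f₄ + 2f₅ + 2f₆ + f₇] = 0.285714·(66.857143) = 19.1020.

19.1020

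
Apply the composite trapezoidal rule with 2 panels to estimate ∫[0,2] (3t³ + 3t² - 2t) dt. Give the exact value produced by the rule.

20

h = (2 − 0)/2 = 1.
Nodes t₀,…,t₂ = 0, 1, 2.
f(t) = 3t³ + 3t² - 2t: f₀=0, f₁=4, f₂=32.
(h/2)·[f₀ + 2f₁ + f₂] = 0.5·(40) = 20.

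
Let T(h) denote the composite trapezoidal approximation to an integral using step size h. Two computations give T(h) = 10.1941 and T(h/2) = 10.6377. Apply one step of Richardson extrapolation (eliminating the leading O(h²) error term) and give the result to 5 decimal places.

R = (4·T(h/2) − T(h)) / 3 = (4·10.6377 − 10.1941)/3 = (32.3567)/3 = 10.78557.

10.78557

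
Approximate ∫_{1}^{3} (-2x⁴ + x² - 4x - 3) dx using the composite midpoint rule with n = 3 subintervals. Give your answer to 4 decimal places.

h = (3 − 1)/3 = 0.666667.
Midpoints m₁,…,m₃ = 1.333333, 2, 2.666667.
f(m₁)=-12.876543, f(m₂)=-39, f(m₃)=-107.691358.
h·[f(m₁) + f(m₂) + f(m₃)] = 0.666667·(-159.567901) = -106.3786.

-106.3786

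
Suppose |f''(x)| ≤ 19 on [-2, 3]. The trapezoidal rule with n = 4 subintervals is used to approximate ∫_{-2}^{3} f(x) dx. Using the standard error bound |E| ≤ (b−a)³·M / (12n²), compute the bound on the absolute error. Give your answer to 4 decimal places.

|E| ≤ (5)³·19 / (12·4²) = 2375/192 = 12.3698.

12.3698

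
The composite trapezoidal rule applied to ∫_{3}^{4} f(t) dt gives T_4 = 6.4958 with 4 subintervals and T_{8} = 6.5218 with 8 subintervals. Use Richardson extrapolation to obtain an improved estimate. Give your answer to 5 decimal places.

R = (4·T_{8} − T_4) / 3 = (4·6.5218 − 6.4958)/3 = (19.5914)/3 = 6.53047.

6.53047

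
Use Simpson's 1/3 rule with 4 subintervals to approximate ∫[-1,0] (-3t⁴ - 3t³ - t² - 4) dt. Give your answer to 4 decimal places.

-4.1849

h = (0 − (-1))/4 = 0.25.
Nodes t₀,…,t₄ = -1, -0.75, -0.5, -0.25, 0.
f(t) = -3t⁴ - 3t³ - t² - 4: f₀=-5, f₁=-4.24609375, f₂=-4.0625, f₃=-4.02734375, f₄=-4.
(h/3)·[f₀ + 4f₁ + 2f₂ + 4f₃ + f₄] = 0.083333·(-50.21875) = -4.1849.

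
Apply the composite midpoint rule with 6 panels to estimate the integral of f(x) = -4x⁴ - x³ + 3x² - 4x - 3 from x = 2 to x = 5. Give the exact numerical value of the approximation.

h = (5 − 2)/6 = 0.5.
Midpoints m₁,…,m₆ = 2.25, 2.75, 3.25, 3.75, 4.25, 4.75.
f(m₁)=-110.71875, f(m₂)=-240.875, f(m₃)=-464.90625, f(m₄)=-819.5625, f(m₅)=-1347.59375, f(m₆)=-2097.75.
h·[f(m₁) + f(m₂) + f(m₃) + f(m₄) + f(m₅) + f(m₆)] = 0.5·(-5081.40625) = -2540.703125.

-2540.703125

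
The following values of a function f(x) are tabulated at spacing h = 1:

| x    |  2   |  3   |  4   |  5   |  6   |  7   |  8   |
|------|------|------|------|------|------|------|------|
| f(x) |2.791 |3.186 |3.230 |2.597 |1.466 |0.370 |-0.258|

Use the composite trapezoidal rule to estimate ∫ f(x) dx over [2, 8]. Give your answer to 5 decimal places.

h = 1, n = 6.
(h/2)·[y₀ + 2y₁ + 2y₂ + 2y₃ + 2y₄ + 2y₅ + y₆] = 0.5·(24.231) = 12.11550.

12.11550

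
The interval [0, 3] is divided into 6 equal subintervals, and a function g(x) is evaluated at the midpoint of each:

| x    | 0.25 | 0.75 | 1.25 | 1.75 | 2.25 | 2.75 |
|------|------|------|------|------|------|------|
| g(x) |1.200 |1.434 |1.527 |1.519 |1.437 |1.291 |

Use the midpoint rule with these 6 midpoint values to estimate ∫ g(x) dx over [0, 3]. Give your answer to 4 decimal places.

4.2040

h = 0.5, n = 6.
h·[y(m₁) + y(m₂) + y(m₃) + y(m₄) + y(m₅) + y(m₆)] = 0.5·(8.408) = 4.2040.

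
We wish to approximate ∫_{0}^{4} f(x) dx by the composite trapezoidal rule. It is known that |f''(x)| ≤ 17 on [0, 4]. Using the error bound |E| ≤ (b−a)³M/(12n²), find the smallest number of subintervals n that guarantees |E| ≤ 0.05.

43

Need 1088/(12n²) ≤ 0.05.
n² ≥ 1088/(12·0.05) = 1813.33 ⇒ n ≥ 42.5833, so the smallest n is 43.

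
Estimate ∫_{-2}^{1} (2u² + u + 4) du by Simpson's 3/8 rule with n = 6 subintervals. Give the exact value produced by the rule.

h = (1 − (-2))/6 = 0.5.
Nodes u₀,…,u₆ = -2, -1.5, -1, -0.5, 0, 0.5, 1.
f(u) = 2u² + u + 4: f₀=10, f₁=7, f₂=5, f₃=4, f₄=4, f₅=5, f₆=7.
(3h/8)·[f₀ + 3f₁ + 3f₂ + 2f₃ + 3f₄ + 3f₅ + f₆] = 0.1875·(88) = 16.5.

16.5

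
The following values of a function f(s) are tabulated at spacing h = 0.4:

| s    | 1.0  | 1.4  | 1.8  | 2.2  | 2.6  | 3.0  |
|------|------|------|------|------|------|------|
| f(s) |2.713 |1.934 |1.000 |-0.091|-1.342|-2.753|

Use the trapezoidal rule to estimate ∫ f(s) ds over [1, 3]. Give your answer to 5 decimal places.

0.59240

h = 0.4, n = 5.
(h/2)·[y₀ + 2y₁ + 2y₂ + 2y₃ + 2y₄ + y₅] = 0.2·(2.962) = 0.59240.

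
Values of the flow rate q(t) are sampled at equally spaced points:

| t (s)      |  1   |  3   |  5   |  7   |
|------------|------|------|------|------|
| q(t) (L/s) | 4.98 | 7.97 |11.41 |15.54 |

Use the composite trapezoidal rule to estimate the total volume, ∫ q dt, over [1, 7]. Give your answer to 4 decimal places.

h = 2, n = 3.
(h/2)·[y₀ + 2y₁ + 2y₂ + y₃] = 1·(59.28) = 59.2800.

59.2800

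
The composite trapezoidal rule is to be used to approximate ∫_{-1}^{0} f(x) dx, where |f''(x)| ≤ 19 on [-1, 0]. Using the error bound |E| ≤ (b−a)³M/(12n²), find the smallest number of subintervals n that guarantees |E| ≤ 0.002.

Need 19/(12n²) ≤ 0.002.
n² ≥ 19/(12·0.002) = 791.667 ⇒ n ≥ 28.1366, so the smallest n is 29.

29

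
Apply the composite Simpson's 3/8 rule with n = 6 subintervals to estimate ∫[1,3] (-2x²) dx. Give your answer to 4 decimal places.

-17.3333

h = (3 − 1)/6 = 0.333333.
Nodes x₀,…,x₆ = 1, 1.333333, 1.666667, 2, 2.333333, 2.666667, 3.
f(x) = -2x²: f₀=-2, f₁=-3.555556, f₂=-5.555556, f₃=-8, f₄=-10.888889, f₅=-14.222222, f₆=-18.
(3h/8)·[f₀ + 3f₁ + 3f₂ + 2f₃ + 3f₄ + 3f₅ + f₆] = 0.125·(-138.666667) = -17.3333.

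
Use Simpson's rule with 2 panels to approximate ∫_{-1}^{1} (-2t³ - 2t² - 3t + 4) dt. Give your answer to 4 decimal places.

h = (1 − (-1))/2 = 1.
Nodes t₀,…,t₂ = -1, 0, 1.
f(t) = -2t³ - 2t² - 3t + 4: f₀=7, f₁=4, f₂=-3.
(h/3)·[f₀ + 4f₁ + f₂] = 0.333333·(20) = 6.6667.

6.6667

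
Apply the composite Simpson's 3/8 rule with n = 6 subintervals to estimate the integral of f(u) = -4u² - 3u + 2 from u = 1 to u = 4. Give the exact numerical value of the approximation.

-100.5

h = (4 − 1)/6 = 0.5.
Nodes u₀,…,u₆ = 1, 1.5, 2, 2.5, 3, 3.5, 4.
f(u) = -4u² - 3u + 2: f₀=-5, f₁=-11.5, f₂=-20, f₃=-30.5, f₄=-43, f₅=-57.5, f₆=-74.
(3h/8)·[f₀ + 3f₁ + 3f₂ + 2f₃ + 3f₄ + 3f₅ + f₆] = 0.1875·(-536) = -100.5.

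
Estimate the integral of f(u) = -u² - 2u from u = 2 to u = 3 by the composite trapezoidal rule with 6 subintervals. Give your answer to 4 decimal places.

h = (3 − 2)/6 = 0.166667.
Nodes u₀,…,u₆ = 2, 2.166667, 2.333333, 2.5, 2.666667, 2.833333, 3.
f(u) = -u² - 2u: f₀=-8, f₁=-9.027778, f₂=-10.111111, f₃=-11.25, f₄=-12.444444, f₅=-13.694444, f₆=-15.
(h/2)·[f₀ + 2f₁ + 2f₂ + 2f₃ + 2f₄ + 2f₅ + f₆] = 0.083333·(-136.055556) = -11.3380.

-11.3380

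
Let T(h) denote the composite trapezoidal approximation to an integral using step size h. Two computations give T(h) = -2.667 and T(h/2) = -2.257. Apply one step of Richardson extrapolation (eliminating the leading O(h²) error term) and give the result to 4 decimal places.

R = (4·T(h/2) − T(h)) / 3 = (4·(-2.257) − (-2.667))/3 = (-6.361)/3 = -2.1203.

-2.1203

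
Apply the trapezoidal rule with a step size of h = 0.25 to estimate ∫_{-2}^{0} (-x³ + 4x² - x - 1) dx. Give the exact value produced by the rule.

h = (0 − (-2))/8 = 0.25.
Nodes x₀,…,x₈ = -2, -1.75, -1.5, -1.25, -1, -0.75, -0.5, -0.25, 0.
f(x) = -x³ + 4x² - x - 1: f₀=25, f₁=18.359375, f₂=12.875, f₃=8.453125, f₄=5, f₅=2.421875, f₆=0.625, f₇=-0.484375, f₈=-1.
(h/2)·[f₀ + 2f₁ + 2f₂ + 2f₃ + 2f₄ + 2f₅ + 2f₆ + 2f₇ + f₈] = 0.125·(118.5) = 14.8125.

14.8125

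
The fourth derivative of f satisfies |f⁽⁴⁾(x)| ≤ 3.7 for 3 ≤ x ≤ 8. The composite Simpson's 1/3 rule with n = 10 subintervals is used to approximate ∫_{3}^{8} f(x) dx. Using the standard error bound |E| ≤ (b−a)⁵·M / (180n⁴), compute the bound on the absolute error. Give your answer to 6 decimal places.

0.006424

|E| ≤ (5)⁵·3.7 / (180·10⁴) = 11562.5/1800000 = 0.006424.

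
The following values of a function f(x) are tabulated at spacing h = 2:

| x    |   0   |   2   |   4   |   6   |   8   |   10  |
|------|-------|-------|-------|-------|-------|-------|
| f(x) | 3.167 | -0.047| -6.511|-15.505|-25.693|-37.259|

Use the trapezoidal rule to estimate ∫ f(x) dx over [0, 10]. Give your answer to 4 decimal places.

h = 2, n = 5.
(h/2)·[y₀ + 2y₁ + 2y₂ + 2y₃ + 2y₄ + y₅] = 1·(-129.604) = -129.6040.

-129.6040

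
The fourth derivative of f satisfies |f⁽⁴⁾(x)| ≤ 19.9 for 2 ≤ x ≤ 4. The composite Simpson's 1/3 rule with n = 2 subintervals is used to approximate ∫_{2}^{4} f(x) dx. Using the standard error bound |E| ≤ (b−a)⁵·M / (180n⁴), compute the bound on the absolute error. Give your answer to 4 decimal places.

|E| ≤ (2)⁵·19.9 / (180·2⁴) = 636.8/2880 = 0.2211.

0.2211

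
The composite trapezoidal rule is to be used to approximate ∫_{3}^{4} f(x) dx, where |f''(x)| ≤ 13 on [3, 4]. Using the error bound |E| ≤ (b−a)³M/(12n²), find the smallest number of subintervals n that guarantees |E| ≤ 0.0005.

47

Need 13/(12n²) ≤ 0.0005.
n² ≥ 13/(12·0.0005) = 2166.67 ⇒ n ≥ 46.5475, so the smallest n is 47.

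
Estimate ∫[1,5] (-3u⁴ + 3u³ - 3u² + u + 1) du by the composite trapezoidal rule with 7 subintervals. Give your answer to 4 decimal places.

-1549.6227

h = (5 − 1)/7 = 0.571429.
Nodes u₀,…,u₇ = 1, 1.571429, 2.142857, 2.714286, 3.285714, 3.857143, 4.428571, 5.
f(u) = -3u⁴ + 3u³ - 3u² + u + 1: f₀=-1, f₁=-11.488963, f₂=-44.368596, f₃=-121.229904, f₄=-271.340691, f₅=-531.645564, f₆=-946.765931, f₇=-1569.
(h/2)·[f₀ + 2f₁ + 2f₂ + 2f₃ + 2f₄ + 2f₅ + 2f₆ + f₇] = 0.285714·(-5423.679300) = -1549.6227.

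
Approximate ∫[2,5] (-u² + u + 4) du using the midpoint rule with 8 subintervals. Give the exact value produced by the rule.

-16.46484375

h = (5 − 2)/8 = 0.375.
Midpoints m₁,…,m₈ = 2.1875, 2.5625, 2.9375, 3.3125, 3.6875, 4.0625, 4.4375, 4.8125.
f(m₁)=1.40234375, f(m₂)=-0.00390625, f(m₃)=-1.69140625, f(m₄)=-3.66015625, f(m₅)=-5.91015625, f(m₆)=-8.44140625, f(m₇)=-11.25390625, f(m₈)=-14.34765625.
h·[f(m₁) + f(m₂) + f(m₃) + f(m₄) + f(m₅) + f(m₆) + f(m₇) + f(m₈)] = 0.375·(-43.90625) = -16.46484375.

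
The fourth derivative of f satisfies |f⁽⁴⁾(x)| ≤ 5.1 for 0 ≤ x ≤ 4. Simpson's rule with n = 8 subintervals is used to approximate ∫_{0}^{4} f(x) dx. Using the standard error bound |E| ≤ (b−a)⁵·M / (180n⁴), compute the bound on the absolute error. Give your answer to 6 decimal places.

|E| ≤ (4)⁵·5.1 / (180·8⁴) = 5222.4/737280 = 0.007083.

0.007083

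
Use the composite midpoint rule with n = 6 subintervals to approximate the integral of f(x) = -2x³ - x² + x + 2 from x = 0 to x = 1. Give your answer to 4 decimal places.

1.6759

h = (1 − 0)/6 = 0.166667.
Midpoints m₁,…,m₆ = 0.083333, 0.25, 0.416667, 0.583333, 0.75, 0.916667.
f(m₁)=2.075231, f(m₂)=2.15625, f(m₃)=2.098380, f(m₄)=1.846065, f(m₅)=1.34375, f(m₆)=0.535880.
h·[f(m₁) + f(m₂) + f(m₃) + f(m₄) + f(m₅) + f(m₆)] = 0.166667·(10.055556) = 1.6759.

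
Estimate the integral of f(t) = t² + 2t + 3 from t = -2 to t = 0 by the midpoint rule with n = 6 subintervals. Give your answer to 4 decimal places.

h = (0 − (-2))/6 = 0.333333.
Midpoints m₁,…,m₆ = -1.833333, -1.5, -1.166667, -0.833333, -0.5, -0.166667.
f(m₁)=2.694444, f(m₂)=2.25, f(m₃)=2.027778, f(m₄)=2.027778, f(m₅)=2.25, f(m₆)=2.694444.
h·[f(m₁) + f(m₂) + f(m₃) + f(m₄) + f(m₅) + f(m₆)] = 0.333333·(13.944444) = 4.6481.

4.6481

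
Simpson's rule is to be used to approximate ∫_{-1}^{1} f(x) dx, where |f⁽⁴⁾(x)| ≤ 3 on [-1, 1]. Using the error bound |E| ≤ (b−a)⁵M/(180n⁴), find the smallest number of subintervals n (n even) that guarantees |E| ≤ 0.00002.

Need 96/(180n⁴) ≤ 0.00002.
n⁴ ≥ 96/(180·0.00002) = 26666.7 ⇒ n ≥ 12.7789, so the smallest even n is 14. (n must be even for Simpson's rule.)

14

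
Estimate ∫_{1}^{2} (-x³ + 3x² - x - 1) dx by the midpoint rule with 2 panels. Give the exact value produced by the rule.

h = (2 − 1)/2 = 0.5.
Midpoints m₁,…,m₂ = 1.25, 1.75.
f(m₁)=0.484375, f(m₂)=1.078125.
h·[f(m₁) + f(m₂)] = 0.5·(1.5625) = 0.78125.

0.78125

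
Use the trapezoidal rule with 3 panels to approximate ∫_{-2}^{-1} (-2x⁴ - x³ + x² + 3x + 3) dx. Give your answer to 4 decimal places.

h = (-1 − (-2))/3 = 0.333333.
Nodes x₀,…,x₃ = -2, -1.666667, -1.333333, -1.
f(x) = -2x⁴ - x³ + x² + 3x + 3: f₀=-23, f₁=-10.024691, f₂=-3.172840, f₃=0.
(h/2)·[f₀ + 2f₁ + 2f₂ + f₃] = 0.166667·(-49.395062) = -8.2325.

-8.2325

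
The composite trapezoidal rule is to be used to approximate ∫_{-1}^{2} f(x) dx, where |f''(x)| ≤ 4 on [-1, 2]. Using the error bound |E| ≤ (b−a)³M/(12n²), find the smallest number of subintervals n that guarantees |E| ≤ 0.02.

22

Need 108/(12n²) ≤ 0.02.
n² ≥ 108/(12·0.02) = 450 ⇒ n ≥ 21.2132, so the smallest n is 22.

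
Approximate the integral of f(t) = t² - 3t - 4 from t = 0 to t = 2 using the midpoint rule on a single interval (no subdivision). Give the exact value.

-12

M = (b−a)·f(1) = 2·(-6) = -12.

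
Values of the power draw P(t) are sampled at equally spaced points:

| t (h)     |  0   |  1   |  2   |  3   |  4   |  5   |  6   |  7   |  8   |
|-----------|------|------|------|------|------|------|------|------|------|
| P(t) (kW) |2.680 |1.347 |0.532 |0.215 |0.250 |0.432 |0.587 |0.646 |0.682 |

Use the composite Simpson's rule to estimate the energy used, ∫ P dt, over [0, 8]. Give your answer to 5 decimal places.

h = 1, n = 8.
(h/3)·[y₀ + 4y₁ + 2y₂ + 4y₃ + 2y₄ + 4y₅ + 2y₆ + 4y₇ + y₈] = 0.333333·(16.660) = 5.55333.

5.55333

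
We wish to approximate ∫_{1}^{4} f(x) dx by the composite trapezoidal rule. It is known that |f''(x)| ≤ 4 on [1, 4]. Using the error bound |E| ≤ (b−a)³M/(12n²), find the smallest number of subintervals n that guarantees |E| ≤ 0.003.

Need 108/(12n²) ≤ 0.003.
n² ≥ 108/(12·0.003) = 3000 ⇒ n ≥ 54.7723, so the smallest n is 55.

55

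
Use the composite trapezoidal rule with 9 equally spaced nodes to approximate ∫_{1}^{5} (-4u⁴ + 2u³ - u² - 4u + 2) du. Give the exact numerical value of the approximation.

h = (5 − 1)/8 = 0.5.
Nodes u₀,…,u₈ = 1, 1.5, 2, 2.5, 3, 3.5, 4, 4.5, 5.
f(u) = -4u⁴ + 2u³ - u² - 4u + 2: f₀=-5, f₁=-19.75, f₂=-58, f₃=-139.25, f₄=-289, f₅=-538.75, f₆=-926, f₇=-1494.25, f₈=-2293.
(h/2)·[f₀ + 2f₁ + 2f₂ + 2f₃ + 2f₄ + 2f₅ + 2f₆ + 2f₇ + f₈] = 0.25·(-9228) = -2307.

-2307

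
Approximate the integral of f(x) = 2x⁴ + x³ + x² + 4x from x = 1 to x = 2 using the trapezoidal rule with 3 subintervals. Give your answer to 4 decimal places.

h = (2 − 1)/3 = 0.333333.
Nodes x₀,…,x₃ = 1, 1.333333, 1.666667, 2.
f(x) = 2x⁴ + x³ + x² + 4x: f₀=8, f₁=15.802469, f₂=29.506173, f₃=52.
(h/2)·[f₀ + 2f₁ + 2f₂ + f₃] = 0.166667·(150.617284) = 25.1029.

25.1029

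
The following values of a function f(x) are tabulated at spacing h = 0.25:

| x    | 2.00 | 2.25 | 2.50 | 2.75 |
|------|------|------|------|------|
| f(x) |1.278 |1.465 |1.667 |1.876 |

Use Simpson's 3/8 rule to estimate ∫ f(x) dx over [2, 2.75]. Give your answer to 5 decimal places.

1.17656

h = 0.25, n = 3.
(3h/8)·[y₀ + 3y₁ + 3y₂ + y₃] = 0.09375·(12.550) = 1.17656.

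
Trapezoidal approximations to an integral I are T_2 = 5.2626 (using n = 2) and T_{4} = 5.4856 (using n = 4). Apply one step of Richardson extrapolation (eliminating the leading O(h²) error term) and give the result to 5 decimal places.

5.55993

R = (4·T_{4} − T_2) / 3 = (4·5.4856 − 5.2626)/3 = (16.6798)/3 = 5.55993.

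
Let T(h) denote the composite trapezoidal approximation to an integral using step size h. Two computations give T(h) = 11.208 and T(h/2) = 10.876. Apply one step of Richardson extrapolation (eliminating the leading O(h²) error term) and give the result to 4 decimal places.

10.7653

R = (4·T(h/2) − T(h)) / 3 = (4·10.876 − 11.208)/3 = (32.296)/3 = 10.7653.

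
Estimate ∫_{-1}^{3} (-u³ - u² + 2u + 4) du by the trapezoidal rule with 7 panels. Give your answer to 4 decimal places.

-6.2041

h = (3 − (-1))/7 = 0.571429.
Nodes u₀,…,u₇ = -1, -0.428571, 0.142857, 0.714286, 1.285714, 1.857143, 2.428571, 3.
f(u) = -u³ - u² + 2u + 4: f₀=2, f₁=3.037901, f₂=4.262391, f₃=4.553936, f₄=2.793003, f₅=-2.139942, f₆=-11.364431, f₇=-26.
(h/2)·[f₀ + 2f₁ + 2f₂ + 2f₃ + 2f₄ + 2f₅ + 2f₆ + f₇] = 0.285714·(-21.714286) = -6.2041.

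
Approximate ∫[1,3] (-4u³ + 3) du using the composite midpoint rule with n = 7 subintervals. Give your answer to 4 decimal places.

h = (3 − 1)/7 = 0.285714.
Midpoints m₁,…,m₇ = 1.142857, 1.428571, 1.714286, 2, 2.285714, 2.571429, 2.857143.
f(m₁)=-2.970845, f(m₂)=-8.661808, f(m₃)=-17.151603, f(m₄)=-29, f(m₅)=-44.766764, f(m₆)=-65.011662, f(m₇)=-90.294461.
h·[f(m₁) + f(m₂) + f(m₃) + f(m₄) + f(m₅) + f(m₆) + f(m₇)] = 0.285714·(-257.857143) = -73.6735.

-73.6735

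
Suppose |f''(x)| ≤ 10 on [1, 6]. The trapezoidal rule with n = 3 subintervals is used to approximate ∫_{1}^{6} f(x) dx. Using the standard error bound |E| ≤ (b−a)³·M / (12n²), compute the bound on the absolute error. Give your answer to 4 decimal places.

|E| ≤ (5)³·10 / (12·3²) = 1250/108 = 11.5741.

11.5741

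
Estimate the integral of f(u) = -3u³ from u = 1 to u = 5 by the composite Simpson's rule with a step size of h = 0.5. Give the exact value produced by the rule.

-468

h = (5 − 1)/8 = 0.5.
Nodes u₀,…,u₈ = 1, 1.5, 2, 2.5, 3, 3.5, 4, 4.5, 5.
f(u) = -3u³: f₀=-3, f₁=-10.125, f₂=-24, f₃=-46.875, f₄=-81, f₅=-128.625, f₆=-192, f₇=-273.375, f₈=-375.
(h/3)·[f₀ + 4f₁ + 2f₂ + 4f₃ + 2f₄ + 4f₅ + 2f₆ + 4f₇ + f₈] = 0.166667·(-2808) = -468.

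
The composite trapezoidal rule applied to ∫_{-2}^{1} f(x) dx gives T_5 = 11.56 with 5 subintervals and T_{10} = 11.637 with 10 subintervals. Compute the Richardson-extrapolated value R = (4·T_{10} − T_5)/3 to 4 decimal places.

11.6627

R = (4·T_{10} − T_5) / 3 = (4·11.637 − 11.56)/3 = (34.988)/3 = 11.6627.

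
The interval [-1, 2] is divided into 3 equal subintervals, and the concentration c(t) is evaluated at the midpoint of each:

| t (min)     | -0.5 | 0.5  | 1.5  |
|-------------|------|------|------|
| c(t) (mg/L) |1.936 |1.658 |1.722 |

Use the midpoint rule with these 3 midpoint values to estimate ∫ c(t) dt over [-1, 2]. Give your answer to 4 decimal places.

h = 1, n = 3.
h·[y(m₁) + y(m₂) + y(m₃)] = 1·(5.316) = 5.3160.

5.3160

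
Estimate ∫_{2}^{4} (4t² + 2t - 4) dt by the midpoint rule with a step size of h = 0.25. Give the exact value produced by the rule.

78.625

h = (4 − 2)/8 = 0.25.
Midpoints m₁,…,m₈ = 2.125, 2.375, 2.625, 2.875, 3.125, 3.375, 3.625, 3.875.
f(m₁)=18.3125, f(m₂)=23.3125, f(m₃)=28.8125, f(m₄)=34.8125, f(m₅)=41.3125, f(m₆)=48.3125, f(m₇)=55.8125, f(m₈)=63.8125.
h·[f(m₁) + f(m₂) + f(m₃) + f(m₄) + f(m₅) + f(m₆) + f(m₇) + f(m₈)] = 0.25·(314.5) = 78.625.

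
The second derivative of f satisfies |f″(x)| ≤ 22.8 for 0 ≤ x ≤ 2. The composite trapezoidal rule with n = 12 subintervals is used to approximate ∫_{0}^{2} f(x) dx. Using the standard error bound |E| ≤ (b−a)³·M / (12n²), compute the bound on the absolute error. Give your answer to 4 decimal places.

0.1056

|E| ≤ (2)³·22.8 / (12·12²) = 182.4/1728 = 0.1056.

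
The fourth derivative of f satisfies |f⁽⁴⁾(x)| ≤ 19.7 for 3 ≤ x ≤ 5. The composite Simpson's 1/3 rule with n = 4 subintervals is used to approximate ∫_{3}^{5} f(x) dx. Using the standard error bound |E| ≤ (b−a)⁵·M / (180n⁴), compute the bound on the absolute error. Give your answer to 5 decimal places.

|E| ≤ (2)⁵·19.7 / (180·4⁴) = 630.4/46080 = 0.01368.

0.01368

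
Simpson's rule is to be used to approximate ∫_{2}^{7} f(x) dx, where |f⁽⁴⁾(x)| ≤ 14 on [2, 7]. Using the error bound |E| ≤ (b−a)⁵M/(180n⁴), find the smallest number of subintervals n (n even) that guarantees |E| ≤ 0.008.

14

Need 43750/(180n⁴) ≤ 0.008.
n⁴ ≥ 43750/(180·0.008) = 30381.9 ⇒ n ≥ 13.2024, so the smallest even n is 14. (n must be even for Simpson's rule.)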